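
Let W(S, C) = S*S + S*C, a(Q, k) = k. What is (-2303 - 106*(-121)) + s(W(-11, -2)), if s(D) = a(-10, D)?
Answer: 10666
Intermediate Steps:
W(S, C) = S**2 + C*S
s(D) = D
(-2303 - 106*(-121)) + s(W(-11, -2)) = (-2303 - 106*(-121)) - 11*(-2 - 11) = (-2303 + 12826) - 11*(-13) = 10523 + 143 = 10666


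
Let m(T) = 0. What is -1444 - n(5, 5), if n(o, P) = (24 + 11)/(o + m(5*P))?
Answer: -1451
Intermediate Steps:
n(o, P) = 35/o (n(o, P) = (24 + 11)/(o + 0) = 35/o)
-1444 - n(5, 5) = -1444 - 35/5 = -1444 - 1*7 = -1444 - 7 = -1451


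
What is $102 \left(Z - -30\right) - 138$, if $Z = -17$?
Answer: $1188$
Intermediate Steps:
$102 \left(Z - -30\right) - 138 = 102 \left(-17 - -30\right) - 138 = 102 \left(-17 + 30\right) - 138 = 102 \cdot 13 - 138 = 1326 - 138 = 1188$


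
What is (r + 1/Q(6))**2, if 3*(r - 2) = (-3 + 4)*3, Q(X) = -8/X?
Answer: 81/16 ≈ 5.0625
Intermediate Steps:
r = 3 (r = 2 + ((-3 + 4)*3)/3 = 2 + (1*3)/3 = 2 + (1/3)*3 = 2 + 1 = 3)
(r + 1/Q(6))**2 = (3 + 1/(-8/6))**2 = (3 + 1/(-8*1/6))**2 = (3 + 1/(-4/3))**2 = (3 - 3/4)**2 = (9/4)**2 = 81/16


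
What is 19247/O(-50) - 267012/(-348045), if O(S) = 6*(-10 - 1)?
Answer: -2227066441/7656990 ≈ -290.85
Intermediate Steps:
O(S) = -66 (O(S) = 6*(-11) = -66)
19247/O(-50) - 267012/(-348045) = 19247/(-66) - 267012/(-348045) = 19247*(-1/66) - 267012*(-1/348045) = -19247/66 + 89004/116015 = -2227066441/7656990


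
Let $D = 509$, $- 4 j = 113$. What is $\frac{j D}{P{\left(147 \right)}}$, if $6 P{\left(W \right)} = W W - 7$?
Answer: $- \frac{172551}{43204} \approx -3.9939$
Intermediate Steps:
$j = - \frac{113}{4}$ ($j = \left(- \frac{1}{4}\right) 113 = - \frac{113}{4} \approx -28.25$)
$P{\left(W \right)} = - \frac{7}{6} + \frac{W^{2}}{6}$ ($P{\left(W \right)} = \frac{W W - 7}{6} = \frac{W^{2} - 7}{6} = \frac{-7 + W^{2}}{6} = - \frac{7}{6} + \frac{W^{2}}{6}$)
$\frac{j D}{P{\left(147 \right)}} = \frac{\left(- \frac{113}{4}\right) 509}{- \frac{7}{6} + \frac{147^{2}}{6}} = - \frac{57517}{4 \left(- \frac{7}{6} + \frac{1}{6} \cdot 21609\right)} = - \frac{57517}{4 \left(- \frac{7}{6} + \frac{7203}{2}\right)} = - \frac{57517}{4 \cdot \frac{10801}{3}} = \left(- \frac{57517}{4}\right) \frac{3}{10801} = - \frac{172551}{43204}$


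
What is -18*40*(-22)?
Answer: 15840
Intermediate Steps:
-18*40*(-22) = -720*(-22) = 15840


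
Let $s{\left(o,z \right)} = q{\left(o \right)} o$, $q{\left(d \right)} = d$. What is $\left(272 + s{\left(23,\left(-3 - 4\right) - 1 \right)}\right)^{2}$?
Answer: $641601$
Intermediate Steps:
$s{\left(o,z \right)} = o^{2}$ ($s{\left(o,z \right)} = o o = o^{2}$)
$\left(272 + s{\left(23,\left(-3 - 4\right) - 1 \right)}\right)^{2} = \left(272 + 23^{2}\right)^{2} = \left(272 + 529\right)^{2} = 801^{2} = 641601$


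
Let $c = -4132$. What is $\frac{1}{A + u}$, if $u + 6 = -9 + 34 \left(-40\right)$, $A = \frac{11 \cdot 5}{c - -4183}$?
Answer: $- \frac{51}{70070} \approx -0.00072784$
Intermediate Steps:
$A = \frac{55}{51}$ ($A = \frac{11 \cdot 5}{-4132 - -4183} = \frac{55}{-4132 + 4183} = \frac{55}{51} \approx 1.0784$)
$u = -1375$ ($u = -6 + \left(-9 + 34 \left(-40\right)\right) = -6 - 1369 = -1375$)
$\frac{1}{A + u} = \frac{1}{\frac{55}{51} - 1375} = \frac{1}{- \frac{70070}{51}} = - \frac{51}{70070}$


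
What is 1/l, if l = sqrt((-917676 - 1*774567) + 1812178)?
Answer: sqrt(415)/7055 ≈ 0.0028875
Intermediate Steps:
l = 17*sqrt(415) (l = sqrt((-917676 - 774567) + 1812178) = sqrt(-1692243 + 1812178) = sqrt(119935) = 17*sqrt(415) ≈ 346.32)
1/l = 1/(17*sqrt(415)) = sqrt(415)/7055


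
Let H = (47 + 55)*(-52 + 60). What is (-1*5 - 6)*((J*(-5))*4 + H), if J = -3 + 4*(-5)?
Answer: -14036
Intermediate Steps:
J = -23 (J = -3 - 20 = -23)
H = 816 (H = 102*8 = 816)
(-1*5 - 6)*((J*(-5))*4 + H) = (-1*5 - 6)*(-23*(-5)*4 + 816) = (-5 - 6)*(115*4 + 816) = -11*(460 + 816) = -11*1276 = -14036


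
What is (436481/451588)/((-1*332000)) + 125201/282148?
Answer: 4692728554543703/10575416034992000 ≈ 0.44374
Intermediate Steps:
(436481/451588)/((-1*332000)) + 125201/282148 = (436481*(1/451588))/(-332000) + 125201*(1/282148) = (436481/451588)*(-1/332000) + 125201/282148 = -436481/149927216000 + 125201/282148 = 4692728554543703/10575416034992000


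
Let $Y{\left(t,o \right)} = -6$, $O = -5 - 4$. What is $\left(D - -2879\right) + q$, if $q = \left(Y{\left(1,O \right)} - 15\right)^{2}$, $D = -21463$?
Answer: $-18143$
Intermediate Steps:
$O = -9$
$q = 441$ ($q = \left(-6 - 15\right)^{2} = \left(-21\right)^{2} = 441$)
$\left(D - -2879\right) + q = \left(-21463 - -2879\right) + 441 = \left(-21463 + 2879\right) + 441 = -18584 + 441 = -18143$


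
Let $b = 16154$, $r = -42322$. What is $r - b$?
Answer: $-58476$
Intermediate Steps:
$r - b = -42322 - 16154 = -58476$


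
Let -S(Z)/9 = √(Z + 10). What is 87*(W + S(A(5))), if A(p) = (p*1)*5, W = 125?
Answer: 10875 - 783*√35 ≈ 6242.7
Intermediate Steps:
A(p) = 5*p (A(p) = p*5 = 5*p)
S(Z) = -9*√(10 + Z) (S(Z) = -9*√(Z + 10) = -9*√(10 + Z))
87*(W + S(A(5))) = 87*(125 - 9*√(10 + 5*5)) = 87*(125 - 9*√(10 + 25)) = 87*(125 - 9*√35) = 10875 - 783*√35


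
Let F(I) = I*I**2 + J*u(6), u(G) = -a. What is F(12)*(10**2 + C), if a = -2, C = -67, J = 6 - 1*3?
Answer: 57222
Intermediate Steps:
J = 3 (J = 6 - 3 = 3)
u(G) = 2 (u(G) = -1*(-2) = 2)
F(I) = 6 + I**3 (F(I) = I*I**2 + 3*2 = I**3 + 6 = 6 + I**3)
F(12)*(10**2 + C) = (6 + 12**3)*(10**2 - 67) = (6 + 1728)*(100 - 67) = 1734*33 = 57222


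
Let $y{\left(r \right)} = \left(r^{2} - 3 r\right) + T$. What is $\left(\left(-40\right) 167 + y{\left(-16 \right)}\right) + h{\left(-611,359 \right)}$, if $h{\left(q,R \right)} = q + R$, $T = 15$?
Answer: $-6613$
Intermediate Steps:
$y{\left(r \right)} = 15 + r^{2} - 3 r$ ($y{\left(r \right)} = \left(r^{2} - 3 r\right) + 15 = 15 + r^{2} - 3 r$)
$h{\left(q,R \right)} = R + q$
$\left(\left(-40\right) 167 + y{\left(-16 \right)}\right) + h{\left(-611,359 \right)} = \left(\left(-40\right) 167 + \left(15 + \left(-16\right)^{2} - -48\right)\right) + \left(359 - 611\right) = \left(-6680 + \left(15 + 256 + 48\right)\right) - 252 = \left(-6680 + 319\right) - 252 = -6361 - 252 = -6613$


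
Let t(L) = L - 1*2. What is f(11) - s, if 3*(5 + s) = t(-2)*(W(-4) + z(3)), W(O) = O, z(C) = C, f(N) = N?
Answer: 44/3 ≈ 14.667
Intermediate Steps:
t(L) = -2 + L (t(L) = L - 2 = -2 + L)
s = -11/3 (s = -5 + ((-2 - 2)*(-4 + 3))/3 = -5 + (-4*(-1))/3 = -5 + (⅓)*4 = -5 + 4/3 = -11/3 ≈ -3.6667)
f(11) - s = 11 - 1*(-11/3) = 11 + 11/3 = 44/3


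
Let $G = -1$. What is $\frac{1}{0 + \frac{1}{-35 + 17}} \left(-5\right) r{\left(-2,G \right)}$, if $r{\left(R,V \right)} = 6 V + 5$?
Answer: $-90$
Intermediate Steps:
$r{\left(R,V \right)} = 5 + 6 V$
$\frac{1}{0 + \frac{1}{-35 + 17}} \left(-5\right) r{\left(-2,G \right)} = \frac{1}{0 + \frac{1}{-35 + 17}} \left(-5\right) \left(5 + 6 \left(-1\right)\right) = \frac{1}{0 + \frac{1}{-18}} \left(-5\right) \left(5 - 6\right) = \frac{1}{0 - \frac{1}{18}} \left(-5\right) \left(-1\right) = \frac{1}{- \frac{1}{18}} \left(-5\right) \left(-1\right) = \left(-18\right) \left(-5\right) \left(-1\right) = 90 \left(-1\right) = -90$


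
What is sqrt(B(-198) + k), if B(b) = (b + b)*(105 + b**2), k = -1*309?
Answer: I*sqrt(15566673) ≈ 3945.5*I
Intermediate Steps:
k = -309
B(b) = 2*b*(105 + b**2) (B(b) = (2*b)*(105 + b**2) = 2*b*(105 + b**2))
sqrt(B(-198) + k) = sqrt(2*(-198)*(105 + (-198)**2) - 309) = sqrt(2*(-198)*(105 + 39204) - 309) = sqrt(2*(-198)*39309 - 309) = sqrt(-15566364 - 309) = sqrt(-15566673) = I*sqrt(15566673)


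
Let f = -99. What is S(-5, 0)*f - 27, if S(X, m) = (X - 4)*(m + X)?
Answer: -4482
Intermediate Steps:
S(X, m) = (-4 + X)*(X + m)
S(-5, 0)*f - 27 = ((-5)² - 4*(-5) - 4*0 - 5*0)*(-99) - 27 = (25 + 20 + 0 + 0)*(-99) - 27 = 45*(-99) - 27 = -4455 - 27 = -4482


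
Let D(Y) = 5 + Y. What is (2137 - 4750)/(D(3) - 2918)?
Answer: 871/970 ≈ 0.89794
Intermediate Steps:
(2137 - 4750)/(D(3) - 2918) = (2137 - 4750)/((5 + 3) - 2918) = -2613/(8 - 2918) = -2613/(-2910) = -2613*(-1/2910) = 871/970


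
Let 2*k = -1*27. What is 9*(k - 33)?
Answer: -837/2 ≈ -418.50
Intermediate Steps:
k = -27/2 (k = (-1*27)/2 = (½)*(-27) = -27/2 ≈ -13.500)
9*(k - 33) = 9*(-27/2 - 33) = 9*(-93/2) = -837/2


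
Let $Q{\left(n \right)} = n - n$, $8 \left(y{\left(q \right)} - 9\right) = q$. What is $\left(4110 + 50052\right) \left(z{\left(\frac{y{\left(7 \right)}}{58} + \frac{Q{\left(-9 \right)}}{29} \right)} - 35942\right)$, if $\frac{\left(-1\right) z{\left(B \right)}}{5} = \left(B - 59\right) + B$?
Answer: $- \frac{223973383419}{116} \approx -1.9308 \cdot 10^{9}$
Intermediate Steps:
$y{\left(q \right)} = 9 + \frac{q}{8}$
$Q{\left(n \right)} = 0$
$z{\left(B \right)} = 295 - 10 B$ ($z{\left(B \right)} = - 5 \left(\left(B - 59\right) + B\right) = - 5 \left(\left(-59 + B\right) + B\right) = - 5 \left(-59 + 2 B\right) = 295 - 10 B$)
$\left(4110 + 50052\right) \left(z{\left(\frac{y{\left(7 \right)}}{58} + \frac{Q{\left(-9 \right)}}{29} \right)} - 35942\right) = \left(4110 + 50052\right) \left(\left(295 - 10 \left(\frac{9 + \frac{1}{8} \cdot 7}{58} + \frac{0}{29}\right)\right) - 35942\right) = 54162 \left(\left(295 - 10 \left(\left(9 + \frac{7}{8}\right) \frac{1}{58} + 0 \cdot \frac{1}{29}\right)\right) - 35942\right) = 54162 \left(\left(295 - 10 \left(\frac{79}{8} \cdot \frac{1}{58} + 0\right)\right) - 35942\right) = 54162 \left(\left(295 - 10 \left(\frac{79}{464} + 0\right)\right) - 35942\right) = 54162 \left(\left(295 - \frac{395}{232}\right) - 35942\right) = 54162 \left(\frac{68045}{232} - 35942\right) = 54162 \left(- \frac{8270499}{232}\right) = - \frac{223973383419}{116}$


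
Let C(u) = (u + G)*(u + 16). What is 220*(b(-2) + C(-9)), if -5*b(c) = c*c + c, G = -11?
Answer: -30888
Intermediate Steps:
C(u) = (-11 + u)*(16 + u) (C(u) = (u - 11)*(u + 16) = (-11 + u)*(16 + u))
b(c) = -c/5 - c²/5 (b(c) = -(c*c + c)/5 = -(c² + c)/5 = -(c + c²)/5 = -c/5 - c²/5)
220*(b(-2) + C(-9)) = 220*(-⅕*(-2)*(1 - 2) + (-176 + (-9)² + 5*(-9))) = 220*(-⅕*(-2)*(-1) + (-176 + 81 - 45)) = 220*(-⅖ - 140) = 220*(-702/5) = -30888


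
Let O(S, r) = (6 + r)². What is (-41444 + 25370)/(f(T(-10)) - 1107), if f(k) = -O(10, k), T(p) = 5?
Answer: 8037/614 ≈ 13.090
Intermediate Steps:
f(k) = -(6 + k)²
(-41444 + 25370)/(f(T(-10)) - 1107) = (-41444 + 25370)/(-(6 + 5)² - 1107) = -16074/(-1*11² - 1107) = -16074/(-1*121 - 1107) = -16074/(-121 - 1107) = -16074/(-1228) = -16074*(-1/1228) = 8037/614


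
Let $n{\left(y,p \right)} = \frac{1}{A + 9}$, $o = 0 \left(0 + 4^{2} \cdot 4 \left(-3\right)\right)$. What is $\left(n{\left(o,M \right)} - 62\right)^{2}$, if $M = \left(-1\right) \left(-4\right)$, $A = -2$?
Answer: $\frac{187489}{49} \approx 3826.3$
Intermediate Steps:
$M = 4$
$o = 0$ ($o = 0 \left(0 + 16 \cdot 4 \left(-3\right)\right) = 0 \left(0 + 64 \left(-3\right)\right) = 0 \left(0 - 192\right) = 0 \left(-192\right) = 0$)
$n{\left(y,p \right)} = \frac{1}{7}$ ($n{\left(y,p \right)} = \frac{1}{-2 + 9} = \frac{1}{7}$)
$\left(n{\left(o,M \right)} - 62\right)^{2} = \left(\frac{1}{7} - 62\right)^{2} = \left(- \frac{433}{7}\right)^{2} = \frac{187489}{49}$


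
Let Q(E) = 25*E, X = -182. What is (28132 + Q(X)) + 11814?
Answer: 35396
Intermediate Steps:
(28132 + Q(X)) + 11814 = (28132 + 25*(-182)) + 11814 = (28132 - 4550) + 11814 = 23582 + 11814 = 35396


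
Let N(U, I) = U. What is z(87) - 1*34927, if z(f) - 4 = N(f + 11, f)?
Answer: -34825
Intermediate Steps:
z(f) = 15 + f (z(f) = 4 + (f + 11) = 4 + (11 + f) = 15 + f)
z(87) - 1*34927 = (15 + 87) - 1*34927 = 102 - 34927 = -34825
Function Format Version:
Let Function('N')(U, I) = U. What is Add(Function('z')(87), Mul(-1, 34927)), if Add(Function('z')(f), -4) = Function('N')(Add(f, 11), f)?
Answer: -34825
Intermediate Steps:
Function('z')(f) = Add(15, f) (Function('z')(f) = Add(4, Add(f, 11)) = Add(4, Add(11, f)) = Add(15, f))
Add(Function('z')(87), Mul(-1, 34927)) = Add(Add(15, 87), Mul(-1, 34927)) = Add(102, -34927) = -34825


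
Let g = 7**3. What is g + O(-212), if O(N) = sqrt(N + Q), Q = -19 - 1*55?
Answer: 343 + I*sqrt(286) ≈ 343.0 + 16.912*I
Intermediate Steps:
g = 343
Q = -74 (Q = -19 - 55 = -74)
O(N) = sqrt(-74 + N) (O(N) = sqrt(N - 74) = sqrt(-74 + N))
g + O(-212) = 343 + sqrt(-74 - 212) = 343 + sqrt(-286) = 343 + I*sqrt(286)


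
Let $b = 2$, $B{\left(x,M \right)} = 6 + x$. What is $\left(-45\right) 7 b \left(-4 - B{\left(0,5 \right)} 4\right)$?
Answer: $17640$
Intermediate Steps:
$\left(-45\right) 7 b \left(-4 - B{\left(0,5 \right)} 4\right) = \left(-45\right) 7 \cdot 2 \left(-4 - \left(6 + 0\right) 4\right) = - 315 \cdot 2 \left(-4 - 6 \cdot 4\right) = - 315 \cdot 2 \left(-4 - 24\right) = - 315 \cdot 2 \left(-28\right) = \left(-315\right) \left(-56\right) = 17640$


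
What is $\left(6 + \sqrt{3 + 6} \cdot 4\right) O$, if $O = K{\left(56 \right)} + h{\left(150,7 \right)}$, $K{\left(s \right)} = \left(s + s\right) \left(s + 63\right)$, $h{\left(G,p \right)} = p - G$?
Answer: $237330$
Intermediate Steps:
$K{\left(s \right)} = 2 s \left(63 + s\right)$
$O = 13185$ ($O = 2 \cdot 56 \left(63 + 56\right) + \left(7 - 150\right) = 2 \cdot 56 \cdot 119 + \left(7 - 150\right) = 13328 - 143 = 13185$)
$\left(6 + \sqrt{3 + 6} \cdot 4\right) O = \left(6 + \sqrt{3 + 6} \cdot 4\right) 13185 = \left(6 + \sqrt{9} \cdot 4\right) 13185 = \left(6 + 3 \cdot 4\right) 13185 = \left(6 + 12\right) 13185 = 18 \cdot 13185 = 237330$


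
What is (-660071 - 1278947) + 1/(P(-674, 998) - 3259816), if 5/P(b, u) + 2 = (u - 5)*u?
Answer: -6264030173675912178/3230516773787 ≈ -1.9390e+6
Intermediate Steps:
P(b, u) = 5/(-2 + u*(-5 + u)) (P(b, u) = 5/(-2 + (u - 5)*u) = 5/(-2 + (-5 + u)*u) = 5/(-2 + u*(-5 + u)))
(-660071 - 1278947) + 1/(P(-674, 998) - 3259816) = (-660071 - 1278947) + 1/(5/(-2 + 998**2 - 5*998) - 3259816) = -1939018 + 1/(5/(-2 + 996004 - 4990) - 3259816) = -1939018 + 1/(5/991012 - 3259816) = -1939018 + 1/(-3230516773787/991012) = -1939018 - 991012/3230516773787 = -6264030173675912178/3230516773787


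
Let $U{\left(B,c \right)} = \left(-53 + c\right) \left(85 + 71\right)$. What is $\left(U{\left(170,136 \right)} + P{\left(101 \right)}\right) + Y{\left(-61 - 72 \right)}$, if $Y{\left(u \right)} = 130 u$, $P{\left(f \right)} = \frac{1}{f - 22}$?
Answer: $- \frac{343017}{79} \approx -4342.0$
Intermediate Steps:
$P{\left(f \right)} = \frac{1}{-22 + f}$
$U{\left(B,c \right)} = -8268 + 156 c$ ($U{\left(B,c \right)} = \left(-53 + c\right) 156 = -8268 + 156 c$)
$\left(U{\left(170,136 \right)} + P{\left(101 \right)}\right) + Y{\left(-61 - 72 \right)} = \left(\left(-8268 + 156 \cdot 136\right) + \frac{1}{-22 + 101}\right) + 130 \left(-61 - 72\right) = \left(\left(-8268 + 21216\right) + \frac{1}{79}\right) + 130 \left(-61 - 72\right) = \left(12948 + \frac{1}{79}\right) + 130 \left(-133\right) = \frac{1022893}{79} - 17290 = - \frac{343017}{79}$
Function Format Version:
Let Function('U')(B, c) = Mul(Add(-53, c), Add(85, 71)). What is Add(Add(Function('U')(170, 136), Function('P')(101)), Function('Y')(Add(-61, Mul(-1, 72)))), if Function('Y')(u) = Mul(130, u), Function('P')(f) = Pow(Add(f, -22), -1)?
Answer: Rational(-343017, 79) ≈ -4342.0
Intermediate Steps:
Function('P')(f) = Pow(Add(-22, f), -1)
Function('U')(B, c) = Add(-8268, Mul(156, c)) (Function('U')(B, c) = Mul(Add(-53, c), 156) = Add(-8268, Mul(156, c)))
Add(Add(Function('U')(170, 136), Function('P')(101)), Function('Y')(Add(-61, Mul(-1, 72)))) = Add(Add(Add(-8268, Mul(156, 136)), Pow(Add(-22, 101), -1)), Mul(130, Add(-61, Mul(-1, 72)))) = Add(Add(Add(-8268, 21216), Pow(79, -1)), Mul(130, Add(-61, -72))) = Add(Add(12948, Rational(1, 79)), Mul(130, -133)) = Add(Rational(1022893, 79), -17290) = Rational(-343017, 79)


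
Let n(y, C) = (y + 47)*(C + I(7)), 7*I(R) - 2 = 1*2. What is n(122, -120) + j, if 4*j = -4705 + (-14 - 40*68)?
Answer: -617209/28 ≈ -22043.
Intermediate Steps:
I(R) = 4/7 (I(R) = 2/7 + (1*2)/7 = 2/7 + (⅐)*2 = 2/7 + 2/7 = 4/7)
n(y, C) = (47 + y)*(4/7 + C) (n(y, C) = (y + 47)*(C + 4/7) = (47 + y)*(4/7 + C))
j = -7439/4 (j = (-4705 + (-14 - 40*68))/4 = (-4705 + (-14 - 2720))/4 = (-4705 - 2734)/4 = (¼)*(-7439) = -7439/4 ≈ -1859.8)
n(122, -120) + j = (188/7 + 47*(-120) + (4/7)*122 - 120*122) - 7439/4 = (188/7 - 5640 + 488/7 - 14640) - 7439/4 = -141284/7 - 7439/4 = -617209/28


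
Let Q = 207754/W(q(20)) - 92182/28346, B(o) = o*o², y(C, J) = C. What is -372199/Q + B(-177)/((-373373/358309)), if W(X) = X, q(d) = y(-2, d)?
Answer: 417902096735768669405/78530732977268 ≈ 5.3215e+6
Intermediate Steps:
q(d) = -2
B(o) = o³
Q = -1472294812/14173 (Q = 207754/(-2) - 92182/28346 = 207754*(-½) - 92182*1/28346 = -103877 - 46091/14173 = -1472294812/14173 ≈ -1.0388e+5)
-372199/Q + B(-177)/((-373373/358309)) = -372199/(-1472294812/14173) + (-177)³/((-373373/358309)) = -372199*(-14173/1472294812) - 5545233/((-373373*1/358309)) = 5275176427/1472294812 - 5545233/(-53339/51187) = 5275176427/1472294812 - 5545233*(-51187/53339) = 5275176427/1472294812 + 283843841571/53339 = 417902096735768669405/78530732977268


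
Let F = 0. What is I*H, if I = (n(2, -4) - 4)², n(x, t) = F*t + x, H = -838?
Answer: -3352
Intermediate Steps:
n(x, t) = x (n(x, t) = 0*t + x = 0 + x = x)
I = 4 (I = (2 - 4)² = (-2)² = 4)
I*H = 4*(-838) = -3352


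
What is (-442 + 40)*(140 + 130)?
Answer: -108540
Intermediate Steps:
(-442 + 40)*(140 + 130) = -402*270 = -108540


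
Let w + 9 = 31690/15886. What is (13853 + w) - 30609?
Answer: -133148550/7943 ≈ -16763.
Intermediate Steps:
w = -55642/7943 (w = -9 + 31690/15886 = -9 + 31690*(1/15886) = -9 + 15845/7943 = -55642/7943 ≈ -7.0052)
(13853 + w) - 30609 = (13853 - 55642/7943) - 30609 = 109978737/7943 - 30609 = -133148550/7943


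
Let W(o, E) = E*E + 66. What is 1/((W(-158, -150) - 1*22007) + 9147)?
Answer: 1/9706 ≈ 0.00010303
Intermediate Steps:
W(o, E) = 66 + E**2 (W(o, E) = E**2 + 66 = 66 + E**2)
1/((W(-158, -150) - 1*22007) + 9147) = 1/(((66 + (-150)**2) - 1*22007) + 9147) = 1/(((66 + 22500) - 22007) + 9147) = 1/((22566 - 22007) + 9147) = 1/(559 + 9147) = 1/9706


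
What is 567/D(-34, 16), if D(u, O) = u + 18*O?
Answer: 567/254 ≈ 2.2323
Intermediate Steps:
567/D(-34, 16) = 567/(-34 + 18*16) = 567/(-34 + 288) = 567/254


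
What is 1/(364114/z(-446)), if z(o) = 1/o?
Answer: -1/162394844 ≈ -6.1578e-9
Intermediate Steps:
1/(364114/z(-446)) = 1/(364114/(1/(-446))) = 1/(364114/(-1/446)) = 1/(364114*(-446)) = 1/(-162394844) = -1/162394844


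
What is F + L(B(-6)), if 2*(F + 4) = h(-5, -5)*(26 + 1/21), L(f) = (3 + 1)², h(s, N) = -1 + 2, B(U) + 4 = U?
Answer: 1051/42 ≈ 25.024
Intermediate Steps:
B(U) = -4 + U
h(s, N) = 1
L(f) = 16 (L(f) = 4² = 16)
F = 379/42 (F = -4 + (1*(26 + 1/21))/2 = -4 + (1*(547/21))/2 = -4 + (½)*(547/21) = -4 + 547/42 = 379/42 ≈ 9.0238)
F + L(B(-6)) = 379/42 + 16 = 1051/42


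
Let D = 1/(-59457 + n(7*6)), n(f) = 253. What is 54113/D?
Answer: -3203706052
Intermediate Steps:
D = -1/59204 (D = 1/(-59457 + 253) = 1/(-59204) = -1/59204 ≈ -1.6891e-5)
54113/D = 54113/(-1/59204) = 54113*(-59204) = -3203706052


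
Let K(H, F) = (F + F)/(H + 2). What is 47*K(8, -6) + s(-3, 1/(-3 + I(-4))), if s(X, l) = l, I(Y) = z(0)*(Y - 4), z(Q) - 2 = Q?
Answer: -5363/95 ≈ -56.453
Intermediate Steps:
K(H, F) = 2*F/(2 + H) (K(H, F) = (2*F)/(2 + H) = 2*F/(2 + H))
z(Q) = 2 + Q
I(Y) = -8 + 2*Y (I(Y) = (2 + 0)*(Y - 4) = 2*(-4 + Y) = -8 + 2*Y)
47*K(8, -6) + s(-3, 1/(-3 + I(-4))) = 47*(2*(-6)/(2 + 8)) + 1/(-3 + (-8 + 2*(-4))) = 47*(2*(-6)/10) + 1/(-3 + (-8 - 8)) = 47*(2*(-6)*(⅒)) + 1/(-3 - 16) = 47*(-6/5) + 1/(-19) = -282/5 - 1/19 = -5363/95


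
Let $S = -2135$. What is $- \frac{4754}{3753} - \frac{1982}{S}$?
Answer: $- \frac{2711344}{8012655} \approx -0.33838$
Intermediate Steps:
$- \frac{4754}{3753} - \frac{1982}{S} = - \frac{4754}{3753} - \frac{1982}{-2135} = \left(-4754\right) \frac{1}{3753} - - \frac{1982}{2135} = - \frac{4754}{3753} + \frac{1982}{2135} = - \frac{2711344}{8012655}$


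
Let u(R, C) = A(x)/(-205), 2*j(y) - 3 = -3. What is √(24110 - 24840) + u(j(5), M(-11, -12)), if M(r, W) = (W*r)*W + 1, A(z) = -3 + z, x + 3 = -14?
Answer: 4/41 + I*√730 ≈ 0.097561 + 27.019*I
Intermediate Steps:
x = -17 (x = -3 - 14 = -17)
j(y) = 0 (j(y) = 3/2 + (½)*(-3) = 3/2 - 3/2 = 0)
M(r, W) = 1 + r*W² (M(r, W) = r*W² + 1 = 1 + r*W²)
u(R, C) = 4/41 (u(R, C) = (-3 - 17)/(-205) = -20*(-1/205) = 4/41)
√(24110 - 24840) + u(j(5), M(-11, -12)) = √(24110 - 24840) + 4/41 = √(-730) + 4/41 = I*√730 + 4/41 = 4/41 + I*√730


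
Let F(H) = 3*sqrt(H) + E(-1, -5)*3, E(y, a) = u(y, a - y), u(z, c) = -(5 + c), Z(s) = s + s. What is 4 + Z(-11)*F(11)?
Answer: 70 - 66*sqrt(11) ≈ -148.90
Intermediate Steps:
Z(s) = 2*s
u(z, c) = -5 - c
E(y, a) = -5 + y - a (E(y, a) = -5 - (a - y) = -5 + (y - a) = -5 + y - a)
F(H) = -3 + 3*sqrt(H) (F(H) = 3*sqrt(H) + (-5 - 1 - 1*(-5))*3 = 3*sqrt(H) + (-5 - 1 + 5)*3 = 3*sqrt(H) - 1*3 = 3*sqrt(H) - 3 = -3 + 3*sqrt(H))
4 + Z(-11)*F(11) = 4 + (2*(-11))*(-3 + 3*sqrt(11)) = 4 - 22*(-3 + 3*sqrt(11)) = 4 + (66 - 66*sqrt(11)) = 70 - 66*sqrt(11)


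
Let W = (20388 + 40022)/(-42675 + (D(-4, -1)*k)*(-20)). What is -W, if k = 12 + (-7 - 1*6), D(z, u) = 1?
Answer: 12082/8531 ≈ 1.4162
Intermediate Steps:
k = -1 (k = 12 + (-7 - 6) = 12 - 13 = -1)
W = -12082/8531 (W = (20388 + 40022)/(-42675 + (1*(-1))*(-20)) = 60410/(-42675 - 1*(-20)) = 60410/(-42675 + 20) = 60410/(-42655) = 60410*(-1/42655) = -12082/8531 ≈ -1.4162)
-W = -1*(-12082/8531) = 12082/8531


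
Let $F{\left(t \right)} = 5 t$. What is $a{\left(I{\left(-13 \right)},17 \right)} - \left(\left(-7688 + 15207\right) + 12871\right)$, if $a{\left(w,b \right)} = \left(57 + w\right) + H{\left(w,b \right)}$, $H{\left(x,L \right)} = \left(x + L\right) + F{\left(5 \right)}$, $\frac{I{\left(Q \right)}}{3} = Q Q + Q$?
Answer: $-19355$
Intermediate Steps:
$I{\left(Q \right)} = 3 Q + 3 Q^{2}$ ($I{\left(Q \right)} = 3 \left(Q Q + Q\right) = 3 \left(Q^{2} + Q\right) = 3 \left(Q + Q^{2}\right) = 3 Q + 3 Q^{2}$)
$H{\left(x,L \right)} = 25 + L + x$ ($H{\left(x,L \right)} = \left(x + L\right) + 5 \cdot 5 = \left(L + x\right) + 25 = 25 + L + x$)
$a{\left(w,b \right)} = 82 + b + 2 w$ ($a{\left(w,b \right)} = \left(57 + w\right) + \left(25 + b + w\right) = 82 + b + 2 w$)
$a{\left(I{\left(-13 \right)},17 \right)} - \left(\left(-7688 + 15207\right) + 12871\right) = \left(82 + 17 + 2 \cdot 3 \left(-13\right) \left(1 - 13\right)\right) - \left(\left(-7688 + 15207\right) + 12871\right) = \left(82 + 17 + 2 \cdot 3 \left(-13\right) \left(-12\right)\right) - \left(7519 + 12871\right) = \left(82 + 17 + 2 \cdot 468\right) - 20390 = \left(82 + 17 + 936\right) - 20390 = 1035 - 20390 = -19355$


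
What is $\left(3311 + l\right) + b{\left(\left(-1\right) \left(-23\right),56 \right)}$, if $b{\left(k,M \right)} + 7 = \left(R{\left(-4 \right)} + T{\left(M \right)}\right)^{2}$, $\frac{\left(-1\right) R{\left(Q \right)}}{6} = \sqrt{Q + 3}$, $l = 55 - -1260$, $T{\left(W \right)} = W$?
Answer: $7719 - 672 i \approx 7719.0 - 672.0 i$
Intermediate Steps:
$l = 1315$ ($l = 55 + 1260 = 1315$)
$R{\left(Q \right)} = - 6 \sqrt{3 + Q}$ ($R{\left(Q \right)} = - 6 \sqrt{Q + 3} = - 6 \sqrt{3 + Q}$)
$b{\left(k,M \right)} = -7 + \left(M - 6 i\right)^{2}$ ($b{\left(k,M \right)} = -7 + \left(- 6 \sqrt{3 - 4} + M\right)^{2} = -7 + \left(- 6 \sqrt{-1} + M\right)^{2} = -7 + \left(- 6 i + M\right)^{2} = -7 + \left(M - 6 i\right)^{2}$)
$\left(3311 + l\right) + b{\left(\left(-1\right) \left(-23\right),56 \right)} = \left(3311 + 1315\right) - \left(7 - \left(56 - 6 i\right)^{2}\right) = 4626 - \left(7 - \left(56 - 6 i\right)^{2}\right) = 4619 + \left(56 - 6 i\right)^{2}$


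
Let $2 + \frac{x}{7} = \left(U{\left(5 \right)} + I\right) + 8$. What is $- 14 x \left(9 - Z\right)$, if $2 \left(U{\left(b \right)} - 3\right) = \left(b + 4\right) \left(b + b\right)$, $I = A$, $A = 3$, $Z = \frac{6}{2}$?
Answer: $-33516$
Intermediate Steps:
$Z = 3$ ($Z = 6 \cdot \frac{1}{2} = 3$)
$I = 3$
$U{\left(b \right)} = 3 + b \left(4 + b\right)$ ($U{\left(b \right)} = 3 + \frac{\left(b + 4\right) \left(b + b\right)}{2} = 3 + \frac{\left(4 + b\right) 2 b}{2} = 3 + \frac{2 b \left(4 + b\right)}{2} = 3 + b \left(4 + b\right)$)
$x = 399$ ($x = -14 + 7 \left(\left(\left(3 + 5^{2} + 4 \cdot 5\right) + 3\right) + 8\right) = -14 + 7 \left(\left(\left(3 + 25 + 20\right) + 3\right) + 8\right) = -14 + 7 \left(\left(48 + 3\right) + 8\right) = -14 + 7 \left(51 + 8\right) = -14 + 7 \cdot 59 = -14 + 413 = 399$)
$- 14 x \left(9 - Z\right) = \left(-14\right) 399 \left(9 - 3\right) = - 5586 \left(9 - 3\right) = \left(-5586\right) 6 = -33516$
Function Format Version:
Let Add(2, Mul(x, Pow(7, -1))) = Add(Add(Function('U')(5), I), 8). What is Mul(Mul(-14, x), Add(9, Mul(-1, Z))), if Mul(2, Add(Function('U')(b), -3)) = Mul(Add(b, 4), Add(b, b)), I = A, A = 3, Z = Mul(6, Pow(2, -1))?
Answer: -33516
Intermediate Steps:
Z = 3 (Z = Mul(6, Rational(1, 2)) = 3)
I = 3
Function('U')(b) = Add(3, Mul(b, Add(4, b))) (Function('U')(b) = Add(3, Mul(Rational(1, 2), Mul(Add(b, 4), Add(b, b)))) = Add(3, Mul(Rational(1, 2), Mul(Add(4, b), Mul(2, b)))) = Add(3, Mul(Rational(1, 2), Mul(2, b, Add(4, b)))) = Add(3, Mul(b, Add(4, b))))
x = 399 (x = Add(-14, Mul(7, Add(Add(Add(3, Pow(5, 2), Mul(4, 5)), 3), 8))) = Add(-14, Mul(7, Add(Add(Add(3, 25, 20), 3), 8))) = Add(-14, Mul(7, Add(Add(48, 3), 8))) = Add(-14, Mul(7, Add(51, 8))) = Add(-14, Mul(7, 59)) = Add(-14, 413) = 399)
Mul(Mul(-14, x), Add(9, Mul(-1, Z))) = Mul(Mul(-14, 399), Add(9, Mul(-1, 3))) = Mul(-5586, Add(9, -3)) = Mul(-5586, 6) = -33516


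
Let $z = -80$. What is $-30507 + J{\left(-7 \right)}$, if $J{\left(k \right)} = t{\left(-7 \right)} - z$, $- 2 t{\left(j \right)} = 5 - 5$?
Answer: $-30427$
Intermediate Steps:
$t{\left(j \right)} = 0$ ($t{\left(j \right)} = - \frac{5 - 5}{2} = \left(- \frac{1}{2}\right) 0 = 0$)
$J{\left(k \right)} = 80$ ($J{\left(k \right)} = 0 - -80 = 0 + 80 = 80$)
$-30507 + J{\left(-7 \right)} = -30507 + 80 = -30427$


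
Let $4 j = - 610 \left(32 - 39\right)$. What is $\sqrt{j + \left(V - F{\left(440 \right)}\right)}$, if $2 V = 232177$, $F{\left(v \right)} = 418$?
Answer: $\sqrt{116738} \approx 341.67$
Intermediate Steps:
$V = \frac{232177}{2}$ ($V = \frac{1}{2} \cdot 232177 = \frac{232177}{2} \approx 1.1609 \cdot 10^{5}$)
$j = \frac{2135}{2}$ ($j = \frac{\left(-610\right) \left(32 - 39\right)}{4} = \frac{\left(-610\right) \left(-7\right)}{4} = \frac{1}{4} \cdot 4270 = \frac{2135}{2} \approx 1067.5$)
$\sqrt{j + \left(V - F{\left(440 \right)}\right)} = \sqrt{\frac{2135}{2} + \left(\frac{232177}{2} - 418\right)} = \sqrt{\frac{2135}{2} + \frac{231341}{2}} = \sqrt{116738}$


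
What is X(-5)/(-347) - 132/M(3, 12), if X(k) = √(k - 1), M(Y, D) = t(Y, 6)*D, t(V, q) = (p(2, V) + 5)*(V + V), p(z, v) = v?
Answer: -11/48 - I*√6/347 ≈ -0.22917 - 0.007059*I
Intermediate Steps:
t(V, q) = 2*V*(5 + V) (t(V, q) = (V + 5)*(V + V) = (5 + V)*(2*V) = 2*V*(5 + V))
M(Y, D) = 2*D*Y*(5 + Y) (M(Y, D) = (2*Y*(5 + Y))*D = 2*D*Y*(5 + Y))
X(k) = √(-1 + k)
X(-5)/(-347) - 132/M(3, 12) = √(-1 - 5)/(-347) - 132*1/(72*(5 + 3)) = √(-6)*(-1/347) - 132/(2*12*3*8) = (I*√6)*(-1/347) - 132/576 = -I*√6/347 - 132*1/576 = -I*√6/347 - 11/48 = -11/48 - I*√6/347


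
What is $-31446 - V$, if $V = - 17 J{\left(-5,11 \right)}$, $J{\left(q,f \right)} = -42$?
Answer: $-32160$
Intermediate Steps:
$V = 714$ ($V = \left(-17\right) \left(-42\right) = 714$)
$-31446 - V = -31446 - 714 = -32160$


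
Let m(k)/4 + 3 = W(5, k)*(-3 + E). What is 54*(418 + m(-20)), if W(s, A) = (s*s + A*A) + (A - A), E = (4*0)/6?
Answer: -253476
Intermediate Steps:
E = 0 (E = 0*(⅙) = 0)
W(s, A) = A² + s² (W(s, A) = (s² + A²) + 0 = (A² + s²) + 0 = A² + s²)
m(k) = -312 - 12*k² (m(k) = -12 + 4*((k² + 5²)*(-3 + 0)) = -12 + 4*((k² + 25)*(-3)) = -12 + 4*((25 + k²)*(-3)) = -12 + 4*(-75 - 3*k²) = -12 + (-300 - 12*k²) = -312 - 12*k²)
54*(418 + m(-20)) = 54*(418 + (-312 - 12*(-20)²)) = 54*(418 + (-312 - 12*400)) = 54*(418 + (-312 - 4800)) = 54*(418 - 5112) = 54*(-4694) = -253476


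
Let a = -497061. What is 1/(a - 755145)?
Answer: -1/1252206 ≈ -7.9859e-7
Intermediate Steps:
1/(a - 755145) = 1/(-497061 - 755145) = 1/(-1252206) = -1/1252206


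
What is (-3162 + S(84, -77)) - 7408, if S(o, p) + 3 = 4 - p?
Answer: -10492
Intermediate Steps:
S(o, p) = 1 - p (S(o, p) = -3 + (4 - p) = 1 - p)
(-3162 + S(84, -77)) - 7408 = (-3162 + (1 - 1*(-77))) - 7408 = (-3162 + (1 + 77)) - 7408 = (-3162 + 78) - 7408 = -3084 - 7408 = -10492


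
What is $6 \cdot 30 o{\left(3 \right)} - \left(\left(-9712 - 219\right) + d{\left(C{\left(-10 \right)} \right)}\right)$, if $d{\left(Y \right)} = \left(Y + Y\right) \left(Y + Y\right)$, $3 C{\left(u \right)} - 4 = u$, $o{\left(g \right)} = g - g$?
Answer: $9915$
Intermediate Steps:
$o{\left(g \right)} = 0$
$C{\left(u \right)} = \frac{4}{3} + \frac{u}{3}$
$d{\left(Y \right)} = 4 Y^{2}$ ($d{\left(Y \right)} = 2 Y 2 Y = 4 Y^{2}$)
$6 \cdot 30 o{\left(3 \right)} - \left(\left(-9712 - 219\right) + d{\left(C{\left(-10 \right)} \right)}\right) = 6 \cdot 30 \cdot 0 - \left(\left(-9712 - 219\right) + 4 \left(\frac{4}{3} + \frac{1}{3} \left(-10\right)\right)^{2}\right) = 180 \cdot 0 - \left(-9931 + 4 \left(\frac{4}{3} - \frac{10}{3}\right)^{2}\right) = 0 - \left(-9931 + 4 \left(-2\right)^{2}\right) = 0 - \left(-9931 + 4 \cdot 4\right) = 0 - \left(-9931 + 16\right) = 0 - -9915 = 0 + 9915 = 9915$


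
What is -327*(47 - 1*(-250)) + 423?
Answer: -96696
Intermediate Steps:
-327*(47 - 1*(-250)) + 423 = -327*(47 + 250) + 423 = -327*297 + 423 = -97119 + 423 = -96696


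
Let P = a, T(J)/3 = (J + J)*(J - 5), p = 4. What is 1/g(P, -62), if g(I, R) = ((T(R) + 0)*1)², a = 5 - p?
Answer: 1/621205776 ≈ 1.6098e-9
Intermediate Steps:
T(J) = 6*J*(-5 + J) (T(J) = 3*((J + J)*(J - 5)) = 3*((2*J)*(-5 + J)) = 3*(2*J*(-5 + J)) = 6*J*(-5 + J))
a = 1 (a = 5 - 1*4 = 5 - 4 = 1)
P = 1
g(I, R) = 36*R²*(-5 + R)² (g(I, R) = ((6*R*(-5 + R) + 0)*1)² = ((6*R*(-5 + R))*1)² = (6*R*(-5 + R))² = 36*R²*(-5 + R)²)
1/g(P, -62) = 1/(36*(-62)²*(-5 - 62)²) = 1/(36*3844*(-67)²) = 1/(36*3844*4489) = 1/621205776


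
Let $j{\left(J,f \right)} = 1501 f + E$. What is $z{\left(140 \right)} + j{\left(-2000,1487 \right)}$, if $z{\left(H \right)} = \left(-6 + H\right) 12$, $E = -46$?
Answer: $2233549$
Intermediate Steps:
$z{\left(H \right)} = -72 + 12 H$
$j{\left(J,f \right)} = -46 + 1501 f$ ($j{\left(J,f \right)} = 1501 f - 46 = -46 + 1501 f$)
$z{\left(140 \right)} + j{\left(-2000,1487 \right)} = \left(-72 + 12 \cdot 140\right) + \left(-46 + 1501 \cdot 1487\right) = \left(-72 + 1680\right) + \left(-46 + 2231987\right) = 1608 + 2231941 = 2233549$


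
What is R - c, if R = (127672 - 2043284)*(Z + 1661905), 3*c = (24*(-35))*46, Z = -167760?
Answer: -2862202078860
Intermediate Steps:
c = -12880 (c = ((24*(-35))*46)/3 = (-840*46)/3 = (1/3)*(-38640) = -12880)
R = -2862202091740 (R = (127672 - 2043284)*(-167760 + 1661905) = -1915612*1494145 = -2862202091740)
R - c = -2862202091740 - 1*(-12880) = -2862202091740 + 12880 = -2862202078860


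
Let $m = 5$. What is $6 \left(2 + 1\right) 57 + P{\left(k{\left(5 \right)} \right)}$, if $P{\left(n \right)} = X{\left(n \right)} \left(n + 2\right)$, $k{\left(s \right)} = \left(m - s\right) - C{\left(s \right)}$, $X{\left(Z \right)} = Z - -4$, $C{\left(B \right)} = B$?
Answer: $1029$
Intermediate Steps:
$X{\left(Z \right)} = 4 + Z$ ($X{\left(Z \right)} = Z + 4 = 4 + Z$)
$k{\left(s \right)} = 5 - 2 s$ ($k{\left(s \right)} = \left(5 - s\right) - s = 5 - 2 s$)
$P{\left(n \right)} = \left(2 + n\right) \left(4 + n\right)$ ($P{\left(n \right)} = \left(4 + n\right) \left(n + 2\right) = \left(4 + n\right) \left(2 + n\right) = \left(2 + n\right) \left(4 + n\right)$)
$6 \left(2 + 1\right) 57 + P{\left(k{\left(5 \right)} \right)} = 6 \left(2 + 1\right) 57 + \left(2 + \left(5 - 10\right)\right) \left(4 + \left(5 - 10\right)\right) = 6 \cdot 3 \cdot 57 + \left(2 + \left(5 - 10\right)\right) \left(4 + \left(5 - 10\right)\right) = 18 \cdot 57 + \left(2 - 5\right) \left(4 - 5\right) = 1026 - -3 = 1026 + 3 = 1029$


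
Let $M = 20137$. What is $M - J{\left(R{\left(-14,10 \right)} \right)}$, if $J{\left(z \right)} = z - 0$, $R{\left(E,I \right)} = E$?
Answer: $20151$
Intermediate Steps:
$J{\left(z \right)} = z$ ($J{\left(z \right)} = z + 0 = z$)
$M - J{\left(R{\left(-14,10 \right)} \right)} = 20137 - -14 = 20137 + 14 = 20151$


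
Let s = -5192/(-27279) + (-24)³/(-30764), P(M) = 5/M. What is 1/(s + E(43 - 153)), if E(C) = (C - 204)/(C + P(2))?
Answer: 45107599635/160610849132 ≈ 0.28085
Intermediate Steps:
E(C) = (-204 + C)/(5/2 + C) (E(C) = (C - 204)/(C + 5/2) = (-204 + C)/(C + 5*(½)) = (-204 + C)/(C + 5/2) = (-204 + C)/(5/2 + C))
s = 134207896/209802789 (s = -5192*(-1/27279) - 13824*(-1/30764) = 5192/27279 + 3456/7691 = 134207896/209802789 ≈ 0.63969)
1/(s + E(43 - 153)) = 1/(134207896/209802789 + 2*(-204 + (43 - 153))/(5 + 2*(43 - 153))) = 1/(134207896/209802789 + 2*(-204 - 110)/(5 + 2*(-110))) = 1/(134207896/209802789 + 2*(-314)/(5 - 220)) = 1/(134207896/209802789 + 2*(-314)/(-215)) = 1/(134207896/209802789 + 2*(-1/215)*(-314)) = 1/(134207896/209802789 + 628/215) = 1/(160610849132/45107599635) = 45107599635/160610849132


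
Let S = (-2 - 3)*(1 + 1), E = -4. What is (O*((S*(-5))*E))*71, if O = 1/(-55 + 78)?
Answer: -14200/23 ≈ -617.39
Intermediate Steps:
S = -10 (S = -5*2 = -10)
O = 1/23 ≈ 0.043478
(O*((S*(-5))*E))*71 = ((-10*(-5)*(-4))/23)*71 = ((50*(-4))/23)*71 = ((1/23)*(-200))*71 = -200/23*71 = -14200/23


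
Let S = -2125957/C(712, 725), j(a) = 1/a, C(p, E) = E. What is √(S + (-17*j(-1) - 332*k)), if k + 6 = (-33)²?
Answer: 2*I*√1905240057/145 ≈ 602.06*I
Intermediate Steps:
k = 1083 (k = -6 + (-33)² = -6 + 1089 = 1083)
S = -2125957/725 ≈ -2932.4
√(S + (-17*j(-1) - 332*k)) = √(-2125957/725 + (-17/(-1) - 332*1083)) = √(-2125957/725 + (-17*(-1) - 359556)) = √(-2125957/725 + (17 - 359556)) = √(-2125957/725 - 359539) = √(-262791732/725) = 2*I*√1905240057/145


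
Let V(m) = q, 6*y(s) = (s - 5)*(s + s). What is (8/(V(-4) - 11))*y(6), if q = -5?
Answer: -1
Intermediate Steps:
y(s) = s*(-5 + s)/3 (y(s) = ((s - 5)*(s + s))/6 = ((-5 + s)*(2*s))/6 = (2*s*(-5 + s))/6 = s*(-5 + s)/3)
V(m) = -5
(8/(V(-4) - 11))*y(6) = (8/(-5 - 11))*((1/3)*6*(-5 + 6)) = (8/(-16))*((1/3)*6*1) = -1/16*8*2 = -1/2*2 = -1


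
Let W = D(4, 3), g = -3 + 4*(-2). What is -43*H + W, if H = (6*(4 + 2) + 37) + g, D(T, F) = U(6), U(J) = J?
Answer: -2660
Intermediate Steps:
D(T, F) = 6
g = -11 (g = -3 - 8 = -11)
H = 62 (H = (6*(4 + 2) + 37) - 11 = (6*6 + 37) - 11 = (36 + 37) - 11 = 73 - 11 = 62)
W = 6
-43*H + W = -43*62 + 6 = -2666 + 6 = -2660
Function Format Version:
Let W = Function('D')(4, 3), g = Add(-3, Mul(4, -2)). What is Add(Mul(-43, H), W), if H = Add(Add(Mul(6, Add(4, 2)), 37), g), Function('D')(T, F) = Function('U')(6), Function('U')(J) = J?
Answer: -2660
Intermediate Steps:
Function('D')(T, F) = 6
g = -11 (g = Add(-3, -8) = -11)
H = 62 (H = Add(Add(Mul(6, Add(4, 2)), 37), -11) = Add(Add(Mul(6, 6), 37), -11) = Add(Add(36, 37), -11) = Add(73, -11) = 62)
W = 6
Add(Mul(-43, H), W) = Add(Mul(-43, 62), 6) = Add(-2666, 6) = -2660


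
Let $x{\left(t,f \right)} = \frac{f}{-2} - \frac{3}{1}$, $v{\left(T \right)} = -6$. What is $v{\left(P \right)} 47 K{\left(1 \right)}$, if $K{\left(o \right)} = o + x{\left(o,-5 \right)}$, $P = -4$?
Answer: $-141$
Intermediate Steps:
$x{\left(t,f \right)} = -3 - \frac{f}{2}$ ($x{\left(t,f \right)} = f \left(- \frac{1}{2}\right) - 3 = - \frac{f}{2} - 3 = -3 - \frac{f}{2}$)
$K{\left(o \right)} = - \frac{1}{2} + o$ ($K{\left(o \right)} = o - \frac{1}{2} = - \frac{1}{2} + o$)
$v{\left(P \right)} 47 K{\left(1 \right)} = \left(-6\right) 47 \left(- \frac{1}{2} + 1\right) = \left(-282\right) \frac{1}{2} = -141$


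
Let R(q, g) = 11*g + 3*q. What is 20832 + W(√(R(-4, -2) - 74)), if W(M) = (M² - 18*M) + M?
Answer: 20724 - 102*I*√3 ≈ 20724.0 - 176.67*I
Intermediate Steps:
R(q, g) = 3*q + 11*g
W(M) = M² - 17*M
20832 + W(√(R(-4, -2) - 74)) = 20832 + √((3*(-4) + 11*(-2)) - 74)*(-17 + √((3*(-4) + 11*(-2)) - 74)) = 20832 + √((-12 - 22) - 74)*(-17 + √((-12 - 22) - 74)) = 20832 + √(-34 - 74)*(-17 + √(-34 - 74)) = 20832 + √(-108)*(-17 + √(-108)) = 20832 + (6*I*√3)*(-17 + 6*I*√3) = 20832 + 6*I*√3*(-17 + 6*I*√3)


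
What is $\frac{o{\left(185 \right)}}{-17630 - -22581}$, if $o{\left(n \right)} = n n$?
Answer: $\frac{34225}{4951} \approx 6.9127$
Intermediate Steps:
$o{\left(n \right)} = n^{2}$
$\frac{o{\left(185 \right)}}{-17630 - -22581} = \frac{185^{2}}{-17630 - -22581} = \frac{34225}{-17630 + 22581} = \frac{34225}{4951}$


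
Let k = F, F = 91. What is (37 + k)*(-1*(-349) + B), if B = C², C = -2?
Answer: 45184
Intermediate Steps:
B = 4 (B = (-2)² = 4)
k = 91
(37 + k)*(-1*(-349) + B) = (37 + 91)*(-1*(-349) + 4) = 128*(349 + 4) = 128*353 = 45184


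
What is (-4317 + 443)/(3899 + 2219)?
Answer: -1937/3059 ≈ -0.63321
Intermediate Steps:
(-4317 + 443)/(3899 + 2219) = -3874/6118 = -3874*1/6118 = -1937/3059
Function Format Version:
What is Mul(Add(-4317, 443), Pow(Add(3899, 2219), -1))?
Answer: Rational(-1937, 3059) ≈ -0.63321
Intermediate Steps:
Mul(Add(-4317, 443), Pow(Add(3899, 2219), -1)) = Mul(-3874, Pow(6118, -1)) = Mul(-3874, Rational(1, 6118)) = Rational(-1937, 3059)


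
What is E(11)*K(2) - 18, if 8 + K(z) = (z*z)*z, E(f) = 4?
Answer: -18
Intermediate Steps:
K(z) = -8 + z**3 (K(z) = -8 + (z*z)*z = -8 + z**2*z = -8 + z**3)
E(11)*K(2) - 18 = 4*(-8 + 2**3) - 18 = 4*(-8 + 8) - 18 = 4*0 - 18 = 0 - 18 = -18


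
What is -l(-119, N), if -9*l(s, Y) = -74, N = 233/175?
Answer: -74/9 ≈ -8.2222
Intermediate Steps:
N = 233/175 (N = 233*(1/175) = 233/175 ≈ 1.3314)
l(s, Y) = 74/9 (l(s, Y) = -1/9*(-74) = 74/9)
-l(-119, N) = -1*74/9 = -74/9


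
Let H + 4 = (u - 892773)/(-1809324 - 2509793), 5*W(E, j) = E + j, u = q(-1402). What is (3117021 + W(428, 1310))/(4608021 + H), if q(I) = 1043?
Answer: 67321398577631/99512827263595 ≈ 0.67651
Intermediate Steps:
u = 1043
W(E, j) = E/5 + j/5 (W(E, j) = (E + j)/5 = E/5 + j/5)
H = -16384738/4319117 (H = -4 + (1043 - 892773)/(-1809324 - 2509793) = -4 - 891730/(-4319117) = -4 - 891730*(-1/4319117) = -4 + 891730/4319117 = -16384738/4319117 ≈ -3.7935)
(3117021 + W(428, 1310))/(4608021 + H) = (3117021 + ((⅕)*428 + (⅕)*1310))/(4608021 - 16384738/4319117) = (3117021 + (428/5 + 262))/(19902565452719/4319117) = (3117021 + 1738/5)*(4319117/19902565452719) = (15586843/5)*(4319117/19902565452719) = 67321398577631/99512827263595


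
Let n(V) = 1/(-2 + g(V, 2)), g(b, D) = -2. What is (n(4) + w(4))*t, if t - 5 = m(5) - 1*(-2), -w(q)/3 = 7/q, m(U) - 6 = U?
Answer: -99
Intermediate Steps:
m(U) = 6 + U
w(q) = -21/q
t = 18 (t = 5 + ((6 + 5) - 1*(-2)) = 5 + (11 + 2) = 5 + 13 = 18)
n(V) = -¼ (n(V) = 1/(-2 - 2) = 1/(-4) = -¼)
(n(4) + w(4))*t = (-¼ - 21/4)*18 = -11/2*18 = -99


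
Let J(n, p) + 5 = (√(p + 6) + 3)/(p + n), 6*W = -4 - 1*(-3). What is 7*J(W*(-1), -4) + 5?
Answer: -816/23 - 42*√2/23 ≈ -38.061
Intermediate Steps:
W = -⅙ (W = (-4 - 1*(-3))/6 = (-4 + 3)/6 = (⅙)*(-1) = -⅙ ≈ -0.16667)
J(n, p) = -5 + (3 + √(6 + p))/(n + p) (J(n, p) = -5 + (√(p + 6) + 3)/(p + n) = -5 + (√(6 + p) + 3)/(n + p) = -5 + (3 + √(6 + p))/(n + p))
7*J(W*(-1), -4) + 5 = 7*((3 + √(6 - 4) - (-5)*(-1)/6 - 5*(-4))/(-⅙*(-1) - 4)) + 5 = 7*((3 + √2 - 5*⅙ + 20)/(⅙ - 4)) + 5 = 7*((3 + √2 - ⅚ + 20)/(-23/6)) + 5 = 7*(-6*(133/6 + √2)/23) + 5 = 7*(-133/23 - 6*√2/23) + 5 = (-931/23 - 42*√2/23) + 5 = -816/23 - 42*√2/23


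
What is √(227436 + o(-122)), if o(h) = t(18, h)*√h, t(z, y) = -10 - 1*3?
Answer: √(227436 - 13*I*√122) ≈ 476.9 - 0.151*I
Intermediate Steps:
t(z, y) = -13 (t(z, y) = -10 - 3 = -13)
o(h) = -13*√h
√(227436 + o(-122)) = √(227436 - 13*I*√122)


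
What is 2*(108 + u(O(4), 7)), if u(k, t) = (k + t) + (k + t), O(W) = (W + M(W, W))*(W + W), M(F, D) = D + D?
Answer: 628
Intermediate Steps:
M(F, D) = 2*D
O(W) = 6*W² (O(W) = (W + 2*W)*(W + W) = (3*W)*(2*W) = 6*W²)
u(k, t) = 2*k + 2*t
2*(108 + u(O(4), 7)) = 2*(108 + (2*(6*4²) + 2*7)) = 2*(108 + (2*(6*16) + 14)) = 2*(108 + (2*96 + 14)) = 2*(108 + (192 + 14)) = 2*(108 + 206) = 2*314 = 628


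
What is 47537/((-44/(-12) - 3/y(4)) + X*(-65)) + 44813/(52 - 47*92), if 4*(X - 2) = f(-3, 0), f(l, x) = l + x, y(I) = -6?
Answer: -2478388793/3951600 ≈ -627.19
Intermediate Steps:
X = 5/4 (X = 2 + (-3 + 0)/4 = 2 + (¼)*(-3) = 2 - ¾ = 5/4 ≈ 1.2500)
47537/((-44/(-12) - 3/y(4)) + X*(-65)) + 44813/(52 - 47*92) = 47537/((-44/(-12) - 3/(-6)) + (5/4)*(-65)) + 44813/(52 - 47*92) = 47537/((-44*(-1/12) - 3*(-⅙)) - 325/4) + 44813/(52 - 4324) = 47537/((11/3 + ½) - 325/4) + 44813/(-4272) = 47537/(25/6 - 325/4) + 44813*(-1/4272) = 47537/(-925/12) - 44813/4272 = 47537*(-12/925) - 44813/4272 = -570444/925 - 44813/4272 = -2478388793/3951600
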